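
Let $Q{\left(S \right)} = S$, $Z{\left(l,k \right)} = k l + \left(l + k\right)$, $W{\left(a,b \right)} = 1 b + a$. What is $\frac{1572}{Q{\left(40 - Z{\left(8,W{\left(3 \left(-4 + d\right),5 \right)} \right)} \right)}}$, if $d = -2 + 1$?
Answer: $\frac{786}{61} \approx 12.885$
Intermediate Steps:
$d = -1$
$W{\left(a,b \right)} = a + b$ ($W{\left(a,b \right)} = b + a = a + b$)
$Z{\left(l,k \right)} = k + l + k l$ ($Z{\left(l,k \right)} = k l + \left(k + l\right) = k + l + k l$)
$\frac{1572}{Q{\left(40 - Z{\left(8,W{\left(3 \left(-4 + d\right),5 \right)} \right)} \right)}} = \frac{1572}{40 - \left(\left(3 \left(-4 - 1\right) + 5\right) + 8 + \left(3 \left(-4 - 1\right) + 5\right) 8\right)} = \frac{1572}{40 - \left(\left(3 \left(-5\right) + 5\right) + 8 + \left(3 \left(-5\right) + 5\right) 8\right)} = \frac{1572}{40 - \left(\left(-15 + 5\right) + 8 + \left(-15 + 5\right) 8\right)} = \frac{1572}{40 - \left(-10 + 8 - 80\right)} = \frac{1572}{40 - -82} = \frac{1572}{40 + 82} = \frac{1572}{122} = 1572 \cdot \frac{1}{122} = \frac{786}{61}$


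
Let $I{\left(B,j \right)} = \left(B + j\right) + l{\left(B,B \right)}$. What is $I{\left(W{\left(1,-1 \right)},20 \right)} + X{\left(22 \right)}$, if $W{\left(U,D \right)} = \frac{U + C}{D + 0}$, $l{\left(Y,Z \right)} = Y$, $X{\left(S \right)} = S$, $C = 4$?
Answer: $32$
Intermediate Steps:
$W{\left(U,D \right)} = \frac{4 + U}{D}$ ($W{\left(U,D \right)} = \frac{U + 4}{D + 0} = \frac{4 + U}{D}$)
$I{\left(B,j \right)} = j + 2 B$ ($I{\left(B,j \right)} = \left(B + j\right) + B = j + 2 B$)
$I{\left(W{\left(1,-1 \right)},20 \right)} + X{\left(22 \right)} = \left(20 + 2 \frac{4 + 1}{-1}\right) + 22 = \left(20 + 2 \left(\left(-1\right) 5\right)\right) + 22 = \left(20 + 2 \left(-5\right)\right) + 22 = \left(20 - 10\right) + 22 = 10 + 22 = 32$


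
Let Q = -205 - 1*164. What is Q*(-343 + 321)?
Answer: 8118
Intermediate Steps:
Q = -369 (Q = -205 - 164 = -369)
Q*(-343 + 321) = -369*(-343 + 321) = -369*(-22) = 8118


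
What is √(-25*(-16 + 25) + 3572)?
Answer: √3347 ≈ 57.853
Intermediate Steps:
√(-25*(-16 + 25) + 3572) = √(-25*9 + 3572) = √(-225 + 3572) = √3347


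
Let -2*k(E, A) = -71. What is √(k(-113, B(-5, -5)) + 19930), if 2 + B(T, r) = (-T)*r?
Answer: √79862/2 ≈ 141.30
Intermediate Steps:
B(T, r) = -2 - T*r (B(T, r) = -2 + (-T)*r = -2 - T*r)
k(E, A) = 71/2 (k(E, A) = -½*(-71) = 71/2)
√(k(-113, B(-5, -5)) + 19930) = √(71/2 + 19930) = √(39931/2) = √79862/2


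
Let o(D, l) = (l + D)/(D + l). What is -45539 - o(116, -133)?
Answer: -45540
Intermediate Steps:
o(D, l) = 1 (o(D, l) = (D + l)/(D + l) = 1)
-45539 - o(116, -133) = -45539 - 1*1 = -45539 - 1 = -45540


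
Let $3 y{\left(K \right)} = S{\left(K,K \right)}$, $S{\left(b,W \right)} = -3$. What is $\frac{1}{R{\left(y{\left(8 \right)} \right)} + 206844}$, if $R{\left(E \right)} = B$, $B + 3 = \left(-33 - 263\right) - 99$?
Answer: $\frac{1}{206446} \approx 4.8439 \cdot 10^{-6}$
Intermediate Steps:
$y{\left(K \right)} = -1$ ($y{\left(K \right)} = \frac{1}{3} \left(-3\right) = -1$)
$B = -398$ ($B = -3 - 395 = -398$)
$R{\left(E \right)} = -398$
$\frac{1}{R{\left(y{\left(8 \right)} \right)} + 206844} = \frac{1}{-398 + 206844} = \frac{1}{206446}$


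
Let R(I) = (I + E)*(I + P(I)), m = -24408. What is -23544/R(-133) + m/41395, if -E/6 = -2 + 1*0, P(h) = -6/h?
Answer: -181846722384/88570521985 ≈ -2.0531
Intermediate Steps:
E = 12 (E = -6*(-2 + 1*0) = -6*(-2 + 0) = -6*(-2) = 12)
R(I) = (12 + I)*(I - 6/I) (R(I) = (I + 12)*(I - 6/I) = (12 + I)*(I - 6/I))
-23544/R(-133) + m/41395 = -23544/(-6 + (-133)² - 72/(-133) + 12*(-133)) - 24408/41395 = -23544/(-6 + 17689 - 72*(-1/133) - 1596) - 24408*1/41395 = -23544/(-6 + 17689 + 72/133 - 1596) - 24408/41395 = -23544/2139643/133 - 24408/41395 = -23544*133/2139643 - 24408/41395 = -3131352/2139643 - 24408/41395 = -181846722384/88570521985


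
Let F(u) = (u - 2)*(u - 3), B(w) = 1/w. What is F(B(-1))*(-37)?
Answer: -444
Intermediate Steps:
F(u) = (-3 + u)*(-2 + u) (F(u) = (-2 + u)*(-3 + u) = (-3 + u)*(-2 + u))
F(B(-1))*(-37) = (6 + (1/(-1))² - 5/(-1))*(-37) = (6 + (-1)² - 5*(-1))*(-37) = (6 + 1 + 5)*(-37) = 12*(-37) = -444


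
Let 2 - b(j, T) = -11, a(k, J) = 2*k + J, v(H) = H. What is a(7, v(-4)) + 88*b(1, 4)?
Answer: 1154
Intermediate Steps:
a(k, J) = J + 2*k
b(j, T) = 13 (b(j, T) = 2 - 1*(-11) = 2 + 11 = 13)
a(7, v(-4)) + 88*b(1, 4) = (-4 + 2*7) + 88*13 = (-4 + 14) + 1144 = 10 + 1144 = 1154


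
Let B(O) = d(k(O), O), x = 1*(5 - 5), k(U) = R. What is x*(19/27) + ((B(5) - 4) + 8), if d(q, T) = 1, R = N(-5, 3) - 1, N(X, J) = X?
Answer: 5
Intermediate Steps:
R = -6 (R = -5 - 1 = -6)
k(U) = -6
x = 0 (x = 1*0 = 0)
B(O) = 1
x*(19/27) + ((B(5) - 4) + 8) = 0*(19/27) + ((1 - 4) + 8) = 0*(19*(1/27)) + (-3 + 8) = 0*(19/27) + 5 = 0 + 5 = 5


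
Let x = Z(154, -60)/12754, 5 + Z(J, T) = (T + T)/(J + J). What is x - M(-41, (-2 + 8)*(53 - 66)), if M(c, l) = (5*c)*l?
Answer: -15703107835/982058 ≈ -15990.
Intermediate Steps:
Z(J, T) = -5 + T/J (Z(J, T) = -5 + (T + T)/(J + J) = -5 + (2*T)/((2*J)) = -5 + (2*T)*(1/(2*J)) = -5 + T/J)
M(c, l) = 5*c*l
x = -415/982058 (x = (-5 - 60/154)/12754 = (-5 - 60*1/154)*(1/12754) = (-5 - 30/77)*(1/12754) = -415/77*1/12754 = -415/982058 ≈ -0.00042258)
x - M(-41, (-2 + 8)*(53 - 66)) = -415/982058 - 5*(-41)*(-2 + 8)*(53 - 66) = -415/982058 - 5*(-41)*6*(-13) = -415/982058 - 5*(-41)*(-78) = -415/982058 - 1*15990 = -415/982058 - 15990 = -15703107835/982058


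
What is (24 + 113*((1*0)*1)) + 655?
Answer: 679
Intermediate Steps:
(24 + 113*((1*0)*1)) + 655 = (24 + 113*(0*1)) + 655 = (24 + 113*0) + 655 = (24 + 0) + 655 = 24 + 655 = 679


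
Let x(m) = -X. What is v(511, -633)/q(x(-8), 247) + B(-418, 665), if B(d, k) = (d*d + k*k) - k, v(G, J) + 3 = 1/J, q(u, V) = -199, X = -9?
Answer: 77631448528/125967 ≈ 6.1628e+5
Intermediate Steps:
x(m) = 9 (x(m) = -1*(-9) = 9)
v(G, J) = -3 + 1/J
B(d, k) = d² + k² - k (B(d, k) = (d² + k²) - k = d² + k² - k)
v(511, -633)/q(x(-8), 247) + B(-418, 665) = (-3 + 1/(-633))/(-199) + ((-418)² + 665² - 1*665) = (-3 - 1/633)*(-1/199) + (174724 + 442225 - 665) = -1900/633*(-1/199) + 616284 = 1900/125967 + 616284 = 77631448528/125967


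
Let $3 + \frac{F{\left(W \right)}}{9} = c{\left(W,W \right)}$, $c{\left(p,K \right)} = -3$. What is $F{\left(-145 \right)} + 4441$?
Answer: $4387$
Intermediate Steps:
$F{\left(W \right)} = -54$ ($F{\left(W \right)} = -27 + 9 \left(-3\right) = -27 - 27 = -54$)
$F{\left(-145 \right)} + 4441 = -54 + 4441 = 4387$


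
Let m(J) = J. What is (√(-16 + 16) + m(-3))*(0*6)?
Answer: 0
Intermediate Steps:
(√(-16 + 16) + m(-3))*(0*6) = (√(-16 + 16) - 3)*(0*6) = (√0 - 3)*0 = (0 - 3)*0 = -3*0 = 0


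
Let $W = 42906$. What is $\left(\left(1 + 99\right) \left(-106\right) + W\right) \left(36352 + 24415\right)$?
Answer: $1963138702$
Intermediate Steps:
$\left(\left(1 + 99\right) \left(-106\right) + W\right) \left(36352 + 24415\right) = \left(\left(1 + 99\right) \left(-106\right) + 42906\right) \left(36352 + 24415\right) = \left(100 \left(-106\right) + 42906\right) 60767 = \left(-10600 + 42906\right) 60767 = 32306 \cdot 60767 = 1963138702$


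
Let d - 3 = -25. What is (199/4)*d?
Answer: -2189/2 ≈ -1094.5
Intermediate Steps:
d = -22 (d = 3 - 25 = -22)
(199/4)*d = (199/4)*(-22) = -2189/2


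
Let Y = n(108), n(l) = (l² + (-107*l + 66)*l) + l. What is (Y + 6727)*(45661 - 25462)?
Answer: -24691681779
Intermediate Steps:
n(l) = l + l² + l*(66 - 107*l) (n(l) = (l² + (66 - 107*l)*l) + l = (l² + l*(66 - 107*l)) + l = l + l² + l*(66 - 107*l))
Y = -1229148 (Y = 108*(67 - 106*108) = 108*(67 - 11448) = 108*(-11381) = -1229148)
(Y + 6727)*(45661 - 25462) = (-1229148 + 6727)*(45661 - 25462) = -1222421*20199 = -24691681779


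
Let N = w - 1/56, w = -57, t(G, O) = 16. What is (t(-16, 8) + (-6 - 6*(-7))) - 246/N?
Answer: 179812/3193 ≈ 56.314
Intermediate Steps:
N = -3193/56 (N = -57 - 1/56 = -3193/56 ≈ -57.018)
(t(-16, 8) + (-6 - 6*(-7))) - 246/N = (16 + (-6 - 6*(-7))) - 246/(-3193/56) = (16 + (-6 + 42)) - 246*(-56/3193) = (16 + 36) + 13776/3193 = 52 + 13776/3193 = 179812/3193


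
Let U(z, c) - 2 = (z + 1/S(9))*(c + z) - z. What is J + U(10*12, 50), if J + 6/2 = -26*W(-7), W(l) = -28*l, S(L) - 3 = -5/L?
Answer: 167778/11 ≈ 15253.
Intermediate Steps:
S(L) = 3 - 5/L
J = -5099 (J = -3 - (-728)*(-7) = -3 - 26*196 = -3 - 5096 = -5099)
U(z, c) = 2 - z + (9/22 + z)*(c + z) (U(z, c) = 2 + ((z + 1/(3 - 5/9))*(c + z) - z) = 2 + ((z + 1/(22/9))*(c + z) - z) = 2 + ((z + 9/22)*(c + z) - z) = 2 + ((9/22 + z)*(c + z) - z) = 2 + (-z + (9/22 + z)*(c + z)) = 2 - z + (9/22 + z)*(c + z))
J + U(10*12, 50) = -5099 + (2 + (10*12)² - 65*12/11 + (9/22)*50 + 50*(10*12)) = -5099 + (2 + 120² - 13/22*120 + 225/11 + 50*120) = -5099 + (2 + 14400 - 780/11 + 225/11 + 6000) = -5099 + 223867/11 = 167778/11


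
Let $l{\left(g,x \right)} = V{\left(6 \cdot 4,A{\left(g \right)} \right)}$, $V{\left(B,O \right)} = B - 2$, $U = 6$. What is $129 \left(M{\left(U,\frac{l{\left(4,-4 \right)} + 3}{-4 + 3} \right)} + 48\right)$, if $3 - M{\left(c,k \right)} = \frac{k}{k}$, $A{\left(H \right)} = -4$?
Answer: $6450$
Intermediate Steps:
$V{\left(B,O \right)} = -2 + B$ ($V{\left(B,O \right)} = B - 2 = -2 + B$)
$l{\left(g,x \right)} = 22$ ($l{\left(g,x \right)} = -2 + 6 \cdot 4 = -2 + 24 = 22$)
$M{\left(c,k \right)} = 2$ ($M{\left(c,k \right)} = 3 - \frac{k}{k} = 3 - 1 = 2$)
$129 \left(M{\left(U,\frac{l{\left(4,-4 \right)} + 3}{-4 + 3} \right)} + 48\right) = 129 \left(2 + 48\right) = 129 \cdot 50 = 6450$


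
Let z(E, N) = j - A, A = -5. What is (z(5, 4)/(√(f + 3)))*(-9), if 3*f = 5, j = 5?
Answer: -45*√42/7 ≈ -41.662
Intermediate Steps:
f = 5/3 (f = (⅓)*5 = 5/3 ≈ 1.6667)
z(E, N) = 10 (z(E, N) = 5 - 1*(-5) = 5 + 5 = 10)
(z(5, 4)/(√(f + 3)))*(-9) = (10/√(5/3 + 3))*(-9) = (10/√(14/3))*(-9) = (10/(√42/3))*(-9) = ((√42/14)*10)*(-9) = (5*√42/7)*(-9) = -45*√42/7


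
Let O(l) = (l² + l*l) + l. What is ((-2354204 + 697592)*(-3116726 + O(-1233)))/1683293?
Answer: 128190293172/1683293 ≈ 76155.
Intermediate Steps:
O(l) = l + 2*l² (O(l) = (l² + l²) + l = 2*l² + l = l + 2*l²)
((-2354204 + 697592)*(-3116726 + O(-1233)))/1683293 = ((-2354204 + 697592)*(-3116726 - 1233*(1 + 2*(-1233))))/1683293 = -1656612*(-3116726 - 1233*(1 - 2466))*(1/1683293) = -1656612*(-3116726 - 1233*(-2465))*(1/1683293) = -1656612*(-3116726 + 3039345)*(1/1683293) = -1656612*(-77381)*(1/1683293) = 128190293172*(1/1683293) = 128190293172/1683293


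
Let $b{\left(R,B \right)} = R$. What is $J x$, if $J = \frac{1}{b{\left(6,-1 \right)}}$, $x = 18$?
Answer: $3$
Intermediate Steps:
$J = \frac{1}{6} \approx 0.16667$
$J x = \frac{1}{6} \cdot 18 = 3$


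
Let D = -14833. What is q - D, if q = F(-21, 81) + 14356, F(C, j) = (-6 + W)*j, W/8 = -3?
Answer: 26759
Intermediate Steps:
W = -24 (W = 8*(-3) = -24)
F(C, j) = -30*j (F(C, j) = (-6 - 24)*j = -30*j)
q = 11926 (q = -30*81 + 14356 = -2430 + 14356 = 11926)
q - D = 11926 - 1*(-14833) = 11926 + 14833 = 26759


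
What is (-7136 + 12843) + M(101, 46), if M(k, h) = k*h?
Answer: 10353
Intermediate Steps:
M(k, h) = h*k
(-7136 + 12843) + M(101, 46) = (-7136 + 12843) + 46*101 = 5707 + 4646 = 10353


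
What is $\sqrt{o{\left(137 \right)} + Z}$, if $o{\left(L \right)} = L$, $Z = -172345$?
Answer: $4 i \sqrt{10763} \approx 414.98 i$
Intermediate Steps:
$\sqrt{o{\left(137 \right)} + Z} = \sqrt{137 - 172345} = \sqrt{-172208} = 4 i \sqrt{10763}$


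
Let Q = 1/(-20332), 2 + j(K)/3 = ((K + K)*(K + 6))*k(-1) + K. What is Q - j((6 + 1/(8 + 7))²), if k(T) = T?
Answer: 3207304809929/343102500 ≈ 9348.0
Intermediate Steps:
j(K) = -6 + 3*K - 6*K*(6 + K) (j(K) = -6 + 3*(((K + K)*(K + 6))*(-1) + K) = -6 + 3*(((2*K)*(6 + K))*(-1) + K) = -6 + 3*((2*K*(6 + K))*(-1) + K) = -6 + 3*(-2*K*(6 + K) + K) = -6 + 3*(K - 2*K*(6 + K)) = -6 + (3*K - 6*K*(6 + K)) = -6 + 3*K - 6*K*(6 + K))
Q = -1/20332 ≈ -4.9184e-5
Q - j((6 + 1/(8 + 7))²) = -1/20332 - (-6 - 33*(6 + 1/(8 + 7))² - 6*(6 + 1/(8 + 7))⁴) = -1/20332 - (-6 - 33*(6 + 1/15)² - 6*(6 + 1/15)⁴) = -1/20332 - (-6 - 33*(91/15)² - 6*((91/15)²)²) = -1/20332 - (-6 - 33*8281/225 - 6*(8281/225)²) = -1/20332 - (-6 - 91091/75 - 6*68574961/50625) = -1/20332 - (-6 - 91091/75 - 137149922/16875) = -1/20332 - 1*(-157746647/16875) = -1/20332 + 157746647/16875 = 3207304809929/343102500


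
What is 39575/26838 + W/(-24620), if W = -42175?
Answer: 210622915/66075156 ≈ 3.1876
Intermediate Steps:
39575/26838 + W/(-24620) = 39575/26838 - 42175/(-24620) = 39575*(1/26838) - 42175*(-1/24620) = 39575/26838 + 8435/4924 = 210622915/66075156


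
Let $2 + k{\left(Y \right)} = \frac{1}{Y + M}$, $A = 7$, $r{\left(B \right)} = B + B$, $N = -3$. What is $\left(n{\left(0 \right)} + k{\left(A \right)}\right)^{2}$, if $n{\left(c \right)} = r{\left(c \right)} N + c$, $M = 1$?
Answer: $\frac{225}{64} \approx 3.5156$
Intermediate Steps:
$r{\left(B \right)} = 2 B$
$n{\left(c \right)} = - 5 c$ ($n{\left(c \right)} = 2 c \left(-3\right) + c = - 6 c + c = - 5 c$)
$k{\left(Y \right)} = -2 + \frac{1}{1 + Y}$ ($k{\left(Y \right)} = -2 + \frac{1}{Y + 1} = -2 + \frac{1}{1 + Y}$)
$\left(n{\left(0 \right)} + k{\left(A \right)}\right)^{2} = \left(\left(-5\right) 0 + \frac{-1 - 14}{1 + 7}\right)^{2} = \left(0 + \frac{-1 - 14}{8}\right)^{2} = \left(0 + \frac{1}{8} \left(-15\right)\right)^{2} = \left(0 - \frac{15}{8}\right)^{2} = \left(- \frac{15}{8}\right)^{2} = \frac{225}{64}$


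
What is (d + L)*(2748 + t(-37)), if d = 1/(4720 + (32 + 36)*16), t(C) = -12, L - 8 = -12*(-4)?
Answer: 18539193/121 ≈ 1.5322e+5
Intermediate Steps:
L = 56 (L = 8 - 12*(-4) = 8 + 48 = 56)
d = 1/5808 (d = 1/(4720 + 68*16) = 1/(4720 + 1088) = 1/5808 ≈ 0.00017218)
(d + L)*(2748 + t(-37)) = (1/5808 + 56)*(2748 - 12) = (325249/5808)*2736 = 18539193/121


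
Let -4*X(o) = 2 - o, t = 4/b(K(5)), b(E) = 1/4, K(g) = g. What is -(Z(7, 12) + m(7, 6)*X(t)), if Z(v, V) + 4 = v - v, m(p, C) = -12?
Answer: 46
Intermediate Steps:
b(E) = 1/4
Z(v, V) = -4 (Z(v, V) = -4 + (v - v) = -4 + 0 = -4)
t = 16 (t = 4/(1/4) = 4*4 = 16)
X(o) = -1/2 + o/4 (X(o) = -(2 - o)/4 = -1/2 + o/4)
-(Z(7, 12) + m(7, 6)*X(t)) = -(-4 - 12*(-1/2 + (1/4)*16)) = -(-4 - 12*(-1/2 + 4)) = -(-4 - 12*7/2) = -(-4 - 42) = -1*(-46) = 46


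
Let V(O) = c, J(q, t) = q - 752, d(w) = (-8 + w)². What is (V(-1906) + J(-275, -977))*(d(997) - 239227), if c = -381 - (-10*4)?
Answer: -1010806992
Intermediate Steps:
J(q, t) = -752 + q
c = -341 (c = -381 - (-40) = -381 - 1*(-40) = -381 + 40 = -341)
V(O) = -341
(V(-1906) + J(-275, -977))*(d(997) - 239227) = (-341 + (-752 - 275))*((-8 + 997)² - 239227) = (-341 - 1027)*(989² - 239227) = -1368*(978121 - 239227) = -1368*738894 = -1010806992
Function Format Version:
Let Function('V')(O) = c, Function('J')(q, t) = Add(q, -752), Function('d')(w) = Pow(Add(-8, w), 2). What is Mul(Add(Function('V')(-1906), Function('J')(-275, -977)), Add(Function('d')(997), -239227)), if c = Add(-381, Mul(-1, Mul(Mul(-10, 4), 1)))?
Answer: -1010806992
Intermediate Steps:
Function('J')(q, t) = Add(-752, q)
c = -341 (c = Add(-381, Mul(-1, Mul(-40, 1))) = Add(-381, Mul(-1, -40)) = Add(-381, 40) = -341)
Function('V')(O) = -341
Mul(Add(Function('V')(-1906), Function('J')(-275, -977)), Add(Function('d')(997), -239227)) = Mul(Add(-341, Add(-752, -275)), Add(Pow(Add(-8, 997), 2), -239227)) = Mul(Add(-341, -1027), Add(Pow(989, 2), -239227)) = Mul(-1368, Add(978121, -239227)) = Mul(-1368, 738894) = -1010806992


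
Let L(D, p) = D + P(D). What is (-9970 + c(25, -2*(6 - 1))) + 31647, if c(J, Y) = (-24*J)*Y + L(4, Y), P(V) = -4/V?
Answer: 27680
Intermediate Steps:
L(D, p) = D - 4/D
c(J, Y) = 3 - 24*J*Y (c(J, Y) = (-24*J)*Y + (4 - 4/4) = -24*J*Y + (4 - 4*1/4) = -24*J*Y + (4 - 1) = -24*J*Y + 3 = 3 - 24*J*Y)
(-9970 + c(25, -2*(6 - 1))) + 31647 = (-9970 + (3 - 24*25*(-2*(6 - 1)))) + 31647 = (-9970 + (3 - 24*25*(-2*5))) + 31647 = (-9970 + (3 - 24*25*(-10))) + 31647 = (-9970 + (3 + 6000)) + 31647 = (-9970 + 6003) + 31647 = -3967 + 31647 = 27680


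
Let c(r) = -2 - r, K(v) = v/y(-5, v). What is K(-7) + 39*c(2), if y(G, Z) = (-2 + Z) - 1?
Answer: -1553/10 ≈ -155.30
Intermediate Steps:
y(G, Z) = -3 + Z
K(v) = v/(-3 + v)
K(-7) + 39*c(2) = -7/(-3 - 7) + 39*(-2 - 1*2) = -7/(-10) + 39*(-2 - 2) = -7*(-1/10) + 39*(-4) = 7/10 - 156 = -1553/10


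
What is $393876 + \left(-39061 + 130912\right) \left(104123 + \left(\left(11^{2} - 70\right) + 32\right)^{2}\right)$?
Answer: $10196957088$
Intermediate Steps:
$393876 + \left(-39061 + 130912\right) \left(104123 + \left(\left(11^{2} - 70\right) + 32\right)^{2}\right) = 393876 + 91851 \left(104123 + \left(\left(121 - 70\right) + 32\right)^{2}\right) = 393876 + 91851 \left(104123 + \left(51 + 32\right)^{2}\right) = 393876 + 91851 \left(104123 + 83^{2}\right) = 393876 + 91851 \left(104123 + 6889\right) = 393876 + 91851 \cdot 111012 = 393876 + 10196563212 = 10196957088$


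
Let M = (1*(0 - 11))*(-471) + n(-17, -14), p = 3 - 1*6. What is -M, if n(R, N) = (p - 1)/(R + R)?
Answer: -88079/17 ≈ -5181.1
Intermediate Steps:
p = -3 (p = 3 - 6 = -3)
n(R, N) = -2/R (n(R, N) = (-3 - 1)/(R + R) = -4*1/(2*R) = -2/R)
M = 88079/17 (M = (1*(0 - 11))*(-471) - 2/(-17) = (1*(-11))*(-471) - 2*(-1/17) = -11*(-471) + 2/17 = 5181 + 2/17 = 88079/17 ≈ 5181.1)
-M = -1*88079/17 = -88079/17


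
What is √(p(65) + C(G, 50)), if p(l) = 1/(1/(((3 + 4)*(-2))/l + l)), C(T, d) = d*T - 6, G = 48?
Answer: √10388365/65 ≈ 49.586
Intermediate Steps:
C(T, d) = -6 + T*d (C(T, d) = T*d - 6 = -6 + T*d)
p(l) = l - 14/l (p(l) = 1/(1/((7*(-2))/l + l)) = 1/(1/(-14/l + l)) = 1/(1/(l - 14/l)) = l - 14/l)
√(p(65) + C(G, 50)) = √((65 - 14/65) + (-6 + 48*50)) = √((65 - 14*1/65) + (-6 + 2400)) = √((65 - 14/65) + 2394) = √(4211/65 + 2394) = √(159821/65) = √10388365/65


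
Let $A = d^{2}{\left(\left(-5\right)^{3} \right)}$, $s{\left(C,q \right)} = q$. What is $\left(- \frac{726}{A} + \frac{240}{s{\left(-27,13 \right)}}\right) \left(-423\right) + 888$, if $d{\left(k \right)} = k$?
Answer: $- \frac{1401882726}{203125} \approx -6901.6$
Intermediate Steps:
$A = 15625$ ($A = \left(\left(-5\right)^{3}\right)^{2} = \left(-125\right)^{2} = 15625$)
$\left(- \frac{726}{A} + \frac{240}{s{\left(-27,13 \right)}}\right) \left(-423\right) + 888 = \left(- \frac{726}{15625} + \frac{240}{13}\right) \left(-423\right) + 888 = \frac{3740562}{203125} \left(-423\right) + 888 = - \frac{1582257726}{203125} + 888 = - \frac{1401882726}{203125}$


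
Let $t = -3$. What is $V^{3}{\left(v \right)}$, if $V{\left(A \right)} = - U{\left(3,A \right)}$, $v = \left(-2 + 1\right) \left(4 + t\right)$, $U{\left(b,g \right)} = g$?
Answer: $1$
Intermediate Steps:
$v = -1$ ($v = \left(-2 + 1\right) \left(4 - 3\right) = \left(-1\right) 1 = -1$)
$V{\left(A \right)} = - A$
$V^{3}{\left(v \right)} = \left(\left(-1\right) \left(-1\right)\right)^{3} = 1^{3} = 1$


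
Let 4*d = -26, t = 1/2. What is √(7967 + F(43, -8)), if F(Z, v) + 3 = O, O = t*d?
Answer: √31843/2 ≈ 89.223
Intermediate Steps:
t = ½ ≈ 0.50000
d = -13/2 (d = (¼)*(-26) = -13/2 ≈ -6.5000)
O = -13/4 (O = (½)*(-13/2) = -13/4 ≈ -3.2500)
F(Z, v) = -25/4 (F(Z, v) = -3 - 13/4 = -25/4)
√(7967 + F(43, -8)) = √(7967 - 25/4) = √(31843/4) = √31843/2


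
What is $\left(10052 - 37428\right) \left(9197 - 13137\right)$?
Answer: $107861440$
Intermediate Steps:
$\left(10052 - 37428\right) \left(9197 - 13137\right) = \left(-27376\right) \left(-3940\right) = 107861440$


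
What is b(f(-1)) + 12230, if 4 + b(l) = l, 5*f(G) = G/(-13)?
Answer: 794691/65 ≈ 12226.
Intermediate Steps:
f(G) = -G/65 (f(G) = (G/(-13))/5 = (G*(-1/13))/5 = (-G/13)/5 = -G/65)
b(l) = -4 + l
b(f(-1)) + 12230 = (-4 - 1/65*(-1)) + 12230 = (-4 + 1/65) + 12230 = -259/65 + 12230 = 794691/65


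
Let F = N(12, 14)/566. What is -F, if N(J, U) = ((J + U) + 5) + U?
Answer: -45/566 ≈ -0.079505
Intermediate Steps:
N(J, U) = 5 + J + 2*U (N(J, U) = (5 + J + U) + U = 5 + J + 2*U)
F = 45/566 (F = (5 + 12 + 2*14)/566 = (5 + 12 + 28)*(1/566) = 45*(1/566) = 45/566 ≈ 0.079505)
-F = -1*45/566 = -45/566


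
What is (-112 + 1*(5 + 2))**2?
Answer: 11025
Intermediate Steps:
(-112 + 1*(5 + 2))**2 = (-112 + 1*7)**2 = (-112 + 7)**2 = (-105)**2 = 11025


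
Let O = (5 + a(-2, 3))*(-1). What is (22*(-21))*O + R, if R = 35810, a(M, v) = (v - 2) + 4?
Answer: 40430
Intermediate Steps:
a(M, v) = 2 + v (a(M, v) = (-2 + v) + 4 = 2 + v)
O = -10 (O = (5 + (2 + 3))*(-1) = (5 + 5)*(-1) = 10*(-1) = -10)
(22*(-21))*O + R = (22*(-21))*(-10) + 35810 = -462*(-10) + 35810 = 4620 + 35810 = 40430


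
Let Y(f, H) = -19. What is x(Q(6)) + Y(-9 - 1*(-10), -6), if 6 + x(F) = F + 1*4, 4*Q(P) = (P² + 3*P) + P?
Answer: -6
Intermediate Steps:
Q(P) = P + P²/4 (Q(P) = ((P² + 3*P) + P)/4 = (P² + 4*P)/4 = P + P²/4)
x(F) = -2 + F (x(F) = -6 + (F + 1*4) = -6 + (F + 4) = -6 + (4 + F) = -2 + F)
x(Q(6)) + Y(-9 - 1*(-10), -6) = (-2 + (¼)*6*(4 + 6)) - 19 = (-2 + (¼)*6*10) - 19 = (-2 + 15) - 19 = 13 - 19 = -6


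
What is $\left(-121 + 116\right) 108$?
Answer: $-540$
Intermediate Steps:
$\left(-121 + 116\right) 108 = \left(-5\right) 108 = -540$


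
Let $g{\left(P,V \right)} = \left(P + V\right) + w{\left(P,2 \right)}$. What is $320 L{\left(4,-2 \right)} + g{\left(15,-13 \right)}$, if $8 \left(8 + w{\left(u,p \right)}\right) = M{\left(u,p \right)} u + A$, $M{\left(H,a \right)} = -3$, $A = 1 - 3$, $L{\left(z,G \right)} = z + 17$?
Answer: $\frac{53665}{8} \approx 6708.1$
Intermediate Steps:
$L{\left(z,G \right)} = 17 + z$
$A = -2$
$w{\left(u,p \right)} = - \frac{33}{4} - \frac{3 u}{8}$ ($w{\left(u,p \right)} = -8 + \frac{- 3 u - 2}{8} = -8 + \frac{-2 - 3 u}{8} = -8 - \left(\frac{1}{4} + \frac{3 u}{8}\right) = - \frac{33}{4} - \frac{3 u}{8}$)
$g{\left(P,V \right)} = - \frac{33}{4} + V + \frac{5 P}{8}$ ($g{\left(P,V \right)} = \left(P + V\right) - \left(\frac{33}{4} + \frac{3 P}{8}\right) = - \frac{33}{4} + V + \frac{5 P}{8}$)
$320 L{\left(4,-2 \right)} + g{\left(15,-13 \right)} = 320 \left(17 + 4\right) - \frac{95}{8} = 320 \cdot 21 - \frac{95}{8} = 6720 - \frac{95}{8} = \frac{53665}{8}$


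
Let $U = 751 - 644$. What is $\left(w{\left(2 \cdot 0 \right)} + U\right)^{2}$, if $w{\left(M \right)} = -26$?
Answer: $6561$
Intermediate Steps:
$U = 107$ ($U = 751 - 644 = 107$)
$\left(w{\left(2 \cdot 0 \right)} + U\right)^{2} = \left(-26 + 107\right)^{2} = 81^{2} = 6561$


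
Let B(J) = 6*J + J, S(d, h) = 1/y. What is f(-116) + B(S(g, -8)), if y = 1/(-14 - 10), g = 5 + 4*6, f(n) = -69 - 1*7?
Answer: -244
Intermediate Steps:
f(n) = -76 (f(n) = -69 - 7 = -76)
g = 29 (g = 5 + 24 = 29)
y = -1/24 (y = 1/(-24) = -1/24 ≈ -0.041667)
S(d, h) = -24 (S(d, h) = 1/(-1/24) = -24)
B(J) = 7*J
f(-116) + B(S(g, -8)) = -76 + 7*(-24) = -76 - 168 = -244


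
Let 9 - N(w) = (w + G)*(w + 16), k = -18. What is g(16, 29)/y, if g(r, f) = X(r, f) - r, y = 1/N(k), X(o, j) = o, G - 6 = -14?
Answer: 0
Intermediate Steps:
G = -8 (G = 6 - 14 = -8)
N(w) = 9 - (-8 + w)*(16 + w) (N(w) = 9 - (w - 8)*(w + 16) = 9 - (-8 + w)*(16 + w))
y = -1/43 (y = 1/(137 - 1*(-18)² - 8*(-18)) = 1/(137 - 1*324 + 144) = 1/(137 - 324 + 144) = 1/(-43) = -1/43 ≈ -0.023256)
g(r, f) = 0 (g(r, f) = r - r = 0)
g(16, 29)/y = 0/(-1/43) = 0*(-43) = 0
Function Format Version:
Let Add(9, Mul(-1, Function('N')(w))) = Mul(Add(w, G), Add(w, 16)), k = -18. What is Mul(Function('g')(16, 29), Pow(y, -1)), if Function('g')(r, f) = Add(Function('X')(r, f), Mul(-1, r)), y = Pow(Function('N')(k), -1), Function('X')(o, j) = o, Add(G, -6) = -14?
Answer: 0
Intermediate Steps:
G = -8 (G = Add(6, -14) = -8)
Function('N')(w) = Add(9, Mul(-1, Add(-8, w), Add(16, w))) (Function('N')(w) = Add(9, Mul(-1, Mul(Add(w, -8), Add(w, 16)))) = Add(9, Mul(-1, Mul(Add(-8, w), Add(16, w)))) = Add(9, Mul(-1, Add(-8, w), Add(16, w))))
y = Rational(-1, 43) (y = Pow(Add(137, Mul(-1, Pow(-18, 2)), Mul(-8, -18)), -1) = Pow(Add(137, Mul(-1, 324), 144), -1) = Pow(Add(137, -324, 144), -1) = Pow(-43, -1) = Rational(-1, 43) ≈ -0.023256)
Function('g')(r, f) = 0 (Function('g')(r, f) = Add(r, Mul(-1, r)) = 0)
Mul(Function('g')(16, 29), Pow(y, -1)) = Mul(0, Pow(Rational(-1, 43), -1)) = Mul(0, -43) = 0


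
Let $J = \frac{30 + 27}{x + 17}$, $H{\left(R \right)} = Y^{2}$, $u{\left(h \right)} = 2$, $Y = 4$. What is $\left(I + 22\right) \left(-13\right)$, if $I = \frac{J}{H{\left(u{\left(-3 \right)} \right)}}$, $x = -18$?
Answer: $- \frac{3835}{16} \approx -239.69$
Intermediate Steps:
$H{\left(R \right)} = 16$ ($H{\left(R \right)} = 4^{2} = 16$)
$J = -57$ ($J = \frac{30 + 27}{-18 + 17} = \frac{57}{-1} = 57 \left(-1\right) = -57$)
$I = - \frac{57}{16} \approx -3.5625$
$\left(I + 22\right) \left(-13\right) = \left(- \frac{57}{16} + 22\right) \left(-13\right) = \frac{295}{16} \left(-13\right) = - \frac{3835}{16}$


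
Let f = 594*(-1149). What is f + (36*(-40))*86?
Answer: -806346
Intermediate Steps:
f = -682506
f + (36*(-40))*86 = -682506 + (36*(-40))*86 = -682506 - 1440*86 = -682506 - 123840 = -806346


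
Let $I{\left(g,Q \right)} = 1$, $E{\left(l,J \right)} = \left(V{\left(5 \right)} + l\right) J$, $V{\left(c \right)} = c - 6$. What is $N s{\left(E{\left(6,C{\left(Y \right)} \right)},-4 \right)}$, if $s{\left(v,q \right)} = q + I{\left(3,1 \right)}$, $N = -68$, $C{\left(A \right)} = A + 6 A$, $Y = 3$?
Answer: $204$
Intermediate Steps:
$V{\left(c \right)} = -6 + c$ ($V{\left(c \right)} = c - 6 = -6 + c$)
$C{\left(A \right)} = 7 A$
$E{\left(l,J \right)} = J \left(-1 + l\right)$ ($E{\left(l,J \right)} = \left(\left(-6 + 5\right) + l\right) J = \left(-1 + l\right) J = J \left(-1 + l\right)$)
$s{\left(v,q \right)} = 1 + q$ ($s{\left(v,q \right)} = q + 1 = 1 + q$)
$N s{\left(E{\left(6,C{\left(Y \right)} \right)},-4 \right)} = - 68 \left(1 - 4\right) = \left(-68\right) \left(-3\right) = 204$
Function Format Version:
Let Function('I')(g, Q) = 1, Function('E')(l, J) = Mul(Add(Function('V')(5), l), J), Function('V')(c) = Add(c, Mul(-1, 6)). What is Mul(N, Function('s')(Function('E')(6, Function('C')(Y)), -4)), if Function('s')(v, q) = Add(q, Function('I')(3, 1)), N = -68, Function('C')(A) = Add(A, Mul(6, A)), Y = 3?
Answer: 204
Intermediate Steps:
Function('V')(c) = Add(-6, c) (Function('V')(c) = Add(c, -6) = Add(-6, c))
Function('C')(A) = Mul(7, A)
Function('E')(l, J) = Mul(J, Add(-1, l)) (Function('E')(l, J) = Mul(Add(Add(-6, 5), l), J) = Mul(Add(-1, l), J) = Mul(J, Add(-1, l)))
Function('s')(v, q) = Add(1, q) (Function('s')(v, q) = Add(q, 1) = Add(1, q))
Mul(N, Function('s')(Function('E')(6, Function('C')(Y)), -4)) = Mul(-68, Add(1, -4)) = Mul(-68, -3) = 204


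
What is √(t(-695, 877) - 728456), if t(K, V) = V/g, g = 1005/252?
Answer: 2*I*√20431573955/335 ≈ 853.37*I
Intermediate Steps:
g = 335/84 (g = 1005*(1/252) = 335/84 ≈ 3.9881)
t(K, V) = 84*V/335 (t(K, V) = V/(335/84) = V*(84/335) = 84*V/335)
√(t(-695, 877) - 728456) = √((84/335)*877 - 728456) = √(73668/335 - 728456) = √(-243959092/335) = 2*I*√20431573955/335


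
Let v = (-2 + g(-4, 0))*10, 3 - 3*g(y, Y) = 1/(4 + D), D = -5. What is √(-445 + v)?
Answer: I*√4065/3 ≈ 21.252*I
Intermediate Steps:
g(y, Y) = 4/3 (g(y, Y) = 1 - 1/(3*(4 - 5)) = 1 - ⅓/(-1) = 1 - ⅓*(-1) = 1 + ⅓ = 4/3)
v = -20/3 (v = (-2 + 4/3)*10 = -⅔*10 = -20/3 ≈ -6.6667)
√(-445 + v) = √(-445 - 20/3) = √(-1355/3) = I*√4065/3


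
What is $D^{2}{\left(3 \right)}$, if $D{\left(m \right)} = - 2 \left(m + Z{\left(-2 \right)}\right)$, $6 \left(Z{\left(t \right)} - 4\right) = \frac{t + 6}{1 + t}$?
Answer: $\frac{1444}{9} \approx 160.44$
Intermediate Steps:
$Z{\left(t \right)} = 4 + \frac{6 + t}{6 \left(1 + t\right)}$ ($Z{\left(t \right)} = 4 + \frac{\left(t + 6\right) \frac{1}{1 + t}}{6} = 4 + \frac{\left(6 + t\right) \frac{1}{1 + t}}{6} = 4 + \frac{\frac{1}{1 + t} \left(6 + t\right)}{6} = 4 + \frac{6 + t}{6 \left(1 + t\right)}$)
$D{\left(m \right)} = - \frac{20}{3} - 2 m$ ($D{\left(m \right)} = - 2 \left(m + \frac{5 \left(6 + 5 \left(-2\right)\right)}{6 \left(1 - 2\right)}\right) = - 2 \left(m + \frac{5 \left(6 - 10\right)}{6 \left(-1\right)}\right) = - 2 \left(m + \frac{5}{6} \left(-1\right) \left(-4\right)\right) = - 2 \left(m + \frac{10}{3}\right) = - 2 \left(\frac{10}{3} + m\right) = - \frac{20}{3} - 2 m$)
$D^{2}{\left(3 \right)} = \left(- \frac{20}{3} - 6\right)^{2} = \left(- \frac{38}{3}\right)^{2} = \frac{1444}{9}$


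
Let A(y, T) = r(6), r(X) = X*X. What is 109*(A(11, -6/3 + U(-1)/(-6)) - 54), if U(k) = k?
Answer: -1962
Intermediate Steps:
r(X) = X²
A(y, T) = 36 (A(y, T) = 6² = 36)
109*(A(11, -6/3 + U(-1)/(-6)) - 54) = 109*(36 - 54) = 109*(-18) = -1962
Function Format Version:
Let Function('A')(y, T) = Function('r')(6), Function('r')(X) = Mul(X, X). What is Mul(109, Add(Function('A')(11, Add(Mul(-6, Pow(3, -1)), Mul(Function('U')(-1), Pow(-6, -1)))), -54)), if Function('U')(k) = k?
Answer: -1962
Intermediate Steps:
Function('r')(X) = Pow(X, 2)
Function('A')(y, T) = 36 (Function('A')(y, T) = Pow(6, 2) = 36)
Mul(109, Add(Function('A')(11, Add(Mul(-6, Pow(3, -1)), Mul(Function('U')(-1), Pow(-6, -1)))), -54)) = Mul(109, Add(36, -54)) = Mul(109, -18) = -1962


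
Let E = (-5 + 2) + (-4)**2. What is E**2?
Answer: 169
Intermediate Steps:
E = 13 (E = -3 + 16 = 13)
E**2 = 13**2 = 169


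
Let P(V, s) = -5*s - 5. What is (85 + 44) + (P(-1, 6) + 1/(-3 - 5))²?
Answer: 87217/64 ≈ 1362.8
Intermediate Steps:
P(V, s) = -5 - 5*s
(85 + 44) + (P(-1, 6) + 1/(-3 - 5))² = (85 + 44) + ((-5 - 5*6) + 1/(-3 - 5))² = 129 + ((-5 - 30) + 1/(-8))² = 129 + (-35 - ⅛)² = 129 + (-281/8)² = 129 + 78961/64 = 87217/64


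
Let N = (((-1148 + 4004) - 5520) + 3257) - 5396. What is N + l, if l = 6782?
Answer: 1979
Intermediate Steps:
N = -4803 (N = ((2856 - 5520) + 3257) - 5396 = (-2664 + 3257) - 5396 = 593 - 5396 = -4803)
N + l = -4803 + 6782 = 1979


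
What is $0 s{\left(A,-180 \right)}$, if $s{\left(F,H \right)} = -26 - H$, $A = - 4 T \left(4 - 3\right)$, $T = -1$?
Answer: $0$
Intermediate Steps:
$A = 4$ ($A = \left(-4\right) \left(-1\right) \left(4 - 3\right) = 4 \left(4 - 3\right) = 4 \cdot 1 = 4$)
$0 s{\left(A,-180 \right)} = 0 \left(-26 - -180\right) = 0 \left(-26 + 180\right) = 0 \cdot 154 = 0$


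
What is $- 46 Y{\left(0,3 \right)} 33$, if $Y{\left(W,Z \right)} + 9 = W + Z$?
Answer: $9108$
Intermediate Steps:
$Y{\left(W,Z \right)} = -9 + W + Z$ ($Y{\left(W,Z \right)} = -9 + \left(W + Z\right) = -9 + W + Z$)
$- 46 Y{\left(0,3 \right)} 33 = - 46 \left(-9 + 0 + 3\right) 33 = \left(-46\right) \left(-6\right) 33 = 276 \cdot 33 = 9108$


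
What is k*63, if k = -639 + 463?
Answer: -11088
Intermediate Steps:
k = -176
k*63 = -176*63 = -11088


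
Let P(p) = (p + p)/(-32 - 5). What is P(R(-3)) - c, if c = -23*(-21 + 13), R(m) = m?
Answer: -6802/37 ≈ -183.84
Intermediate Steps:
P(p) = -2*p/37 (P(p) = (2*p)/(-37) = (2*p)*(-1/37) = -2*p/37)
c = 184 (c = -23*(-8) = 184)
P(R(-3)) - c = -2/37*(-3) - 1*184 = 6/37 - 184 = -6802/37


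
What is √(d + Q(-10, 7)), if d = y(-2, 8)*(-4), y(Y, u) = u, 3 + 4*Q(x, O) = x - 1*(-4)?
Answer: I*√137/2 ≈ 5.8523*I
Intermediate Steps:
Q(x, O) = ¼ + x/4 (Q(x, O) = -¾ + (x - 1*(-4))/4 = -¾ + (x + 4)/4 = -¾ + (4 + x)/4 = -¾ + (1 + x/4) = ¼ + x/4)
d = -32 (d = 8*(-4) = -32)
√(d + Q(-10, 7)) = √(-32 + (¼ + (¼)*(-10))) = √(-32 + (¼ - 5/2)) = √(-32 - 9/4) = √(-137/4) = I*√137/2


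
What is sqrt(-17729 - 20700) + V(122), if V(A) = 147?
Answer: 147 + I*sqrt(38429) ≈ 147.0 + 196.03*I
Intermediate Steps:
sqrt(-17729 - 20700) + V(122) = sqrt(-17729 - 20700) + 147 = sqrt(-38429) + 147 = I*sqrt(38429) + 147 = 147 + I*sqrt(38429)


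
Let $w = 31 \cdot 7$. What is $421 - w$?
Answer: $204$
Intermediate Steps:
$w = 217$
$421 - w = 421 - 217 = 204$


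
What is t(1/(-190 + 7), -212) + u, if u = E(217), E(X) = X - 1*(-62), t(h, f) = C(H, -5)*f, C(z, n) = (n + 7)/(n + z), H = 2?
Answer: 1261/3 ≈ 420.33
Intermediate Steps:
C(z, n) = (7 + n)/(n + z)
t(h, f) = -2*f/3 (t(h, f) = ((7 - 5)/(-5 + 2))*f = (2/(-3))*f = (-⅓*2)*f = -2*f/3)
E(X) = 62 + X (E(X) = X + 62 = 62 + X)
u = 279 (u = 62 + 217 = 279)
t(1/(-190 + 7), -212) + u = -⅔*(-212) + 279 = 424/3 + 279 = 1261/3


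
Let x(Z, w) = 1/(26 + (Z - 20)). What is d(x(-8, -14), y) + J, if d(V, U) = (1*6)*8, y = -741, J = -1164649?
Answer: -1164601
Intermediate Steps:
x(Z, w) = 1/(6 + Z) (x(Z, w) = 1/(26 + (-20 + Z)) = 1/(6 + Z))
d(V, U) = 48 (d(V, U) = 6*8 = 48)
d(x(-8, -14), y) + J = 48 - 1164649 = -1164601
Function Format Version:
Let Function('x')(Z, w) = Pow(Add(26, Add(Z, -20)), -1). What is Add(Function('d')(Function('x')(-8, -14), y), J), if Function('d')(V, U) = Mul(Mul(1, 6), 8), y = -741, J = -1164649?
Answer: -1164601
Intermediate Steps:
Function('x')(Z, w) = Pow(Add(6, Z), -1) (Function('x')(Z, w) = Pow(Add(26, Add(-20, Z)), -1) = Pow(Add(6, Z), -1))
Function('d')(V, U) = 48 (Function('d')(V, U) = Mul(6, 8) = 48)
Add(Function('d')(Function('x')(-8, -14), y), J) = Add(48, -1164649) = -1164601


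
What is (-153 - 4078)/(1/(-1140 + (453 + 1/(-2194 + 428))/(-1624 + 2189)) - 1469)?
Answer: 4809295631293/1669784803597 ≈ 2.8802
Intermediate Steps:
(-153 - 4078)/(1/(-1140 + (453 + 1/(-2194 + 428))/(-1624 + 2189)) - 1469) = -4231/(1/(-1140 + (453 + 1/(-1766))/565) - 1469) = -4231/(1/(-1140 + (453 - 1/1766)*(1/565)) - 1469) = -4231/(1/(-1140 + (799997/1766)*(1/565)) - 1469) = -4231/(1/(-1140 + 799997/997790) - 1469) = -4231/(1/(-1136680603/997790) - 1469) = -4231/(-997790/1136680603 - 1469) = -4231/(-1669784803597/1136680603) = -4231*(-1136680603/1669784803597) = 4809295631293/1669784803597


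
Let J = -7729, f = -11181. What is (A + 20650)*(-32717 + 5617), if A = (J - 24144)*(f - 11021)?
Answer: -19177721391600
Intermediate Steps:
A = 707644346 (A = (-7729 - 24144)*(-11181 - 11021) = -31873*(-22202) = 707644346)
(A + 20650)*(-32717 + 5617) = (707644346 + 20650)*(-32717 + 5617) = 707664996*(-27100) = -19177721391600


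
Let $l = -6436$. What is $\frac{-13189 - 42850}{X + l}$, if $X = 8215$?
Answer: $- \frac{56039}{1779} \approx -31.5$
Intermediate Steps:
$\frac{-13189 - 42850}{X + l} = \frac{-13189 - 42850}{8215 - 6436} = - \frac{56039}{1779}$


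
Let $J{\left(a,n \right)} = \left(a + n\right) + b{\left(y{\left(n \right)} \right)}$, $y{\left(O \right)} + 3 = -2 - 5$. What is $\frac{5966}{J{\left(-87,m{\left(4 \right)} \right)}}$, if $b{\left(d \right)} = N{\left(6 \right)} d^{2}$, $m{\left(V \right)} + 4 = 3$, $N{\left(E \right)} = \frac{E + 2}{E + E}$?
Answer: $- \frac{8949}{32} \approx -279.66$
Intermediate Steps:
$N{\left(E \right)} = \frac{2 + E}{2 E}$
$m{\left(V \right)} = -1$ ($m{\left(V \right)} = -4 + 3 = -1$)
$y{\left(O \right)} = -10$ ($y{\left(O \right)} = -3 - 7 = -10$)
$b{\left(d \right)} = \frac{2 d^{2}}{3}$ ($b{\left(d \right)} = \frac{2 + 6}{2 \cdot 6} d^{2} = \frac{1}{2} \cdot \frac{1}{6} \cdot 8 d^{2} = \frac{2 d^{2}}{3}$)
$J{\left(a,n \right)} = \frac{200}{3} + a + n$ ($J{\left(a,n \right)} = \left(a + n\right) + \frac{2 \left(-10\right)^{2}}{3} = \left(a + n\right) + \frac{2}{3} \cdot 100 = \left(a + n\right) + \frac{200}{3} = \frac{200}{3} + a + n$)
$\frac{5966}{J{\left(-87,m{\left(4 \right)} \right)}} = \frac{5966}{\frac{200}{3} - 87 - 1} = \frac{5966}{- \frac{64}{3}} = 5966 \left(- \frac{3}{64}\right) = - \frac{8949}{32}$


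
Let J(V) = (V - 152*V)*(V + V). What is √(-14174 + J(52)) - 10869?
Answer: -10869 + I*√830782 ≈ -10869.0 + 911.47*I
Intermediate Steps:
J(V) = -302*V² (J(V) = (-151*V)*(2*V) = -302*V²)
√(-14174 + J(52)) - 10869 = √(-14174 - 302*52²) - 10869 = √(-14174 - 302*2704) - 10869 = √(-14174 - 816608) - 10869 = √(-830782) - 10869 = I*√830782 - 10869 = -10869 + I*√830782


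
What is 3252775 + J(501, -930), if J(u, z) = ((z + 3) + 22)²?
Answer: 4071800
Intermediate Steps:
J(u, z) = (25 + z)² (J(u, z) = ((3 + z) + 22)² = (25 + z)²)
3252775 + J(501, -930) = 3252775 + (25 - 930)² = 3252775 + (-905)² = 3252775 + 819025 = 4071800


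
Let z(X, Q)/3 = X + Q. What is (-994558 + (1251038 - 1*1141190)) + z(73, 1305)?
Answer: -880576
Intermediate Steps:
z(X, Q) = 3*Q + 3*X (z(X, Q) = 3*(X + Q) = 3*(Q + X) = 3*Q + 3*X)
(-994558 + (1251038 - 1*1141190)) + z(73, 1305) = (-994558 + (1251038 - 1*1141190)) + (3*1305 + 3*73) = (-994558 + (1251038 - 1141190)) + (3915 + 219) = (-994558 + 109848) + 4134 = -884710 + 4134 = -880576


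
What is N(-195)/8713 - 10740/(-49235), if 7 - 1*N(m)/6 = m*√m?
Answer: 19129098/85796911 + 1170*I*√195/8713 ≈ 0.22296 + 1.8751*I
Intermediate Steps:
N(m) = 42 - 6*m^(3/2) (N(m) = 42 - 6*m*√m = 42 - 6*m^(3/2))
N(-195)/8713 - 10740/(-49235) = (42 - (-1170)*I*√195)/8713 - 10740/(-49235) = (42 - (-1170)*I*√195)*(1/8713) - 10740*(-1/49235) = (42 + 1170*I*√195)*(1/8713) + 2148/9847 = (42/8713 + 1170*I*√195/8713) + 2148/9847 = 19129098/85796911 + 1170*I*√195/8713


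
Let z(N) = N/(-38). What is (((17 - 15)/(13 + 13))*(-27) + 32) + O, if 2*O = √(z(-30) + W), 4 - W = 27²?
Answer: 389/13 + 4*I*√4085/19 ≈ 29.923 + 13.456*I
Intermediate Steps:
W = -725 (W = 4 - 1*27² = 4 - 1*729 = 4 - 729 = -725)
z(N) = -N/38 (z(N) = N*(-1/38) = -N/38)
O = 4*I*√4085/19 (O = √(-1/38*(-30) - 725)/2 = √(15/19 - 725)/2 = √(-13760/19)/2 = (8*I*√4085/19)/2 = 4*I*√4085/19 ≈ 13.456*I)
(((17 - 15)/(13 + 13))*(-27) + 32) + O = (((17 - 15)/(13 + 13))*(-27) + 32) + 4*I*√4085/19 = ((2/26)*(-27) + 32) + 4*I*√4085/19 = ((2*(1/26))*(-27) + 32) + 4*I*√4085/19 = ((1/13)*(-27) + 32) + 4*I*√4085/19 = (-27/13 + 32) + 4*I*√4085/19 = 389/13 + 4*I*√4085/19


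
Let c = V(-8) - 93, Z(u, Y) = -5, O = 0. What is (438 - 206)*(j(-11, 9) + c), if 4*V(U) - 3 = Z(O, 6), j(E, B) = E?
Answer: -24244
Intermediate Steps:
V(U) = -½ (V(U) = ¾ + (¼)*(-5) = ¾ - 5/4 = -½)
c = -187/2 (c = -½ - 93 = -187/2 ≈ -93.500)
(438 - 206)*(j(-11, 9) + c) = (438 - 206)*(-11 - 187/2) = 232*(-209/2) = -24244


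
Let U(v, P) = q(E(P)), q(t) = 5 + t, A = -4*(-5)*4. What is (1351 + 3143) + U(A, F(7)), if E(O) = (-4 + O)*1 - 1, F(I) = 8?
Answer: 4502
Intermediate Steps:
A = 80 (A = 20*4 = 80)
E(O) = -5 + O (E(O) = (-4 + O) - 1 = -5 + O)
U(v, P) = P (U(v, P) = 5 + (-5 + P) = P)
(1351 + 3143) + U(A, F(7)) = (1351 + 3143) + 8 = 4494 + 8 = 4502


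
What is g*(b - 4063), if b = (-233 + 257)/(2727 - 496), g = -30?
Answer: 271935870/2231 ≈ 1.2189e+5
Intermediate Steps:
b = 24/2231 ≈ 0.010758
g*(b - 4063) = -30*(24/2231 - 4063) = -30*(-9064529/2231) = 271935870/2231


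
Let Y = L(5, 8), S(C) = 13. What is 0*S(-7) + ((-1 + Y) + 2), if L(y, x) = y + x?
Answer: 14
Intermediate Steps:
L(y, x) = x + y
Y = 13 (Y = 8 + 5 = 13)
0*S(-7) + ((-1 + Y) + 2) = 0*13 + ((-1 + 13) + 2) = 0 + (12 + 2) = 0 + 14 = 14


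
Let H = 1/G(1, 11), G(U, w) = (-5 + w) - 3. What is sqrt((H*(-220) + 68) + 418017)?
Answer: sqrt(3762105)/3 ≈ 646.54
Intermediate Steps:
G(U, w) = -8 + w
H = 1/3 (H = 1/(-8 + 11) = 1/3 ≈ 0.33333)
sqrt((H*(-220) + 68) + 418017) = sqrt(((1/3)*(-220) + 68) + 418017) = sqrt((-220/3 + 68) + 418017) = sqrt(-16/3 + 418017) = sqrt(1254035/3) = sqrt(3762105)/3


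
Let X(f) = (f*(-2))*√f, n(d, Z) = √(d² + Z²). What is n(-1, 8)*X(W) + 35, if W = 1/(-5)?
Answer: 35 + 2*I*√13/5 ≈ 35.0 + 1.4422*I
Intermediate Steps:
W = -⅕ ≈ -0.20000
n(d, Z) = √(Z² + d²)
X(f) = -2*f^(3/2) (X(f) = (-2*f)*√f = -2*f^(3/2))
n(-1, 8)*X(W) + 35 = √(8² + (-1)²)*(-(-2)*I*√5/25) + 35 = √(64 + 1)*(-(-2)*I*√5/25) + 35 = √65*(2*I*√5/25) + 35 = 2*I*√13/5 + 35 = 35 + 2*I*√13/5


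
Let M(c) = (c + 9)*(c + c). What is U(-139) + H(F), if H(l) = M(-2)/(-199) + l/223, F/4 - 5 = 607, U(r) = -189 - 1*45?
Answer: -9890822/44377 ≈ -222.88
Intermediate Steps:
U(r) = -234 (U(r) = -189 - 45 = -234)
M(c) = 2*c*(9 + c) (M(c) = (9 + c)*(2*c) = 2*c*(9 + c))
F = 2448 (F = 20 + 4*607 = 20 + 2428 = 2448)
H(l) = 28/199 + l/223 (H(l) = (2*(-2)*(9 - 2))/(-199) + l/223 = (2*(-2)*7)*(-1/199) + l*(1/223) = -28*(-1/199) + l/223 = 28/199 + l/223)
U(-139) + H(F) = -234 + (28/199 + (1/223)*2448) = -234 + (28/199 + 2448/223) = -234 + 493396/44377 = -9890822/44377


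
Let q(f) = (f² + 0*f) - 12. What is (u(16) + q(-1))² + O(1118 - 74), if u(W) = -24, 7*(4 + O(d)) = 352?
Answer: 8899/7 ≈ 1271.3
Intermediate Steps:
O(d) = 324/7 (O(d) = -4 + (⅐)*352 = -4 + 352/7 = 324/7)
q(f) = -12 + f² (q(f) = (f² + 0) - 12 = f² - 12 = -12 + f²)
(u(16) + q(-1))² + O(1118 - 74) = (-24 + (-12 + (-1)²))² + 324/7 = (-24 + (-12 + 1))² + 324/7 = (-24 - 11)² + 324/7 = (-35)² + 324/7 = 1225 + 324/7 = 8899/7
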